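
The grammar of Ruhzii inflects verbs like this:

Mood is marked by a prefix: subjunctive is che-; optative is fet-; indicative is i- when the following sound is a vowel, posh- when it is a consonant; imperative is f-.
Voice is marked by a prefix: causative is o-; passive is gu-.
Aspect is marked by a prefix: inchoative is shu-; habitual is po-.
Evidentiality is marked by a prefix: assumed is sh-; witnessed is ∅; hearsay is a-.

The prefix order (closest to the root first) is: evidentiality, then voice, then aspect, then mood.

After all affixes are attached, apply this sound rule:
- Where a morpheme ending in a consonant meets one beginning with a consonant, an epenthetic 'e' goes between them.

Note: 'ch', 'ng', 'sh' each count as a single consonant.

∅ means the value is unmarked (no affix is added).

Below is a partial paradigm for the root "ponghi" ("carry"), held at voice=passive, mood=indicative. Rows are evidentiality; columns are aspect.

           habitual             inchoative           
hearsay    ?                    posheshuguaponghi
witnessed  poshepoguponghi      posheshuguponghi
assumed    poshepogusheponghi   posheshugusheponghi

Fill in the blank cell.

poshepoguaponghi

Attach evidentiality hearsay a- → aponghi.
Attach voice passive gu- → guaponghi.
Attach aspect habitual po- → poguaponghi.
Attach mood indicative posh- (before consonant 'p') → poshpoguaponghi.
Apply epenthesis: poshpoguaponghi → poshepoguaponghi.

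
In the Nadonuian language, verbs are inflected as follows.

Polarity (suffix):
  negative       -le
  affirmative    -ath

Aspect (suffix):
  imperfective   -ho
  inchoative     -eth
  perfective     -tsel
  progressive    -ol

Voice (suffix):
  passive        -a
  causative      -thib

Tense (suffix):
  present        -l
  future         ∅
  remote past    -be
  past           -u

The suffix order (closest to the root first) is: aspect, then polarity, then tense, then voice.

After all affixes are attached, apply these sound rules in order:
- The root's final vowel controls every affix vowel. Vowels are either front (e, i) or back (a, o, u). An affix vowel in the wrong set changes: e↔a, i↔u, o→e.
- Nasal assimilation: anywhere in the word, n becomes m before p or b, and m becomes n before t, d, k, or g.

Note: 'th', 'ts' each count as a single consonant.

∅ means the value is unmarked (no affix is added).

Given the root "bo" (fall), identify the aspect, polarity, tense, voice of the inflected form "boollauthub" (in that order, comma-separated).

progressive, negative, past, causative

Segment: bo-ol-le-u-thib.
aspect: -ol → progressive.
polarity: -le → negative.
tense: -u → past.
voice: -thib → causative.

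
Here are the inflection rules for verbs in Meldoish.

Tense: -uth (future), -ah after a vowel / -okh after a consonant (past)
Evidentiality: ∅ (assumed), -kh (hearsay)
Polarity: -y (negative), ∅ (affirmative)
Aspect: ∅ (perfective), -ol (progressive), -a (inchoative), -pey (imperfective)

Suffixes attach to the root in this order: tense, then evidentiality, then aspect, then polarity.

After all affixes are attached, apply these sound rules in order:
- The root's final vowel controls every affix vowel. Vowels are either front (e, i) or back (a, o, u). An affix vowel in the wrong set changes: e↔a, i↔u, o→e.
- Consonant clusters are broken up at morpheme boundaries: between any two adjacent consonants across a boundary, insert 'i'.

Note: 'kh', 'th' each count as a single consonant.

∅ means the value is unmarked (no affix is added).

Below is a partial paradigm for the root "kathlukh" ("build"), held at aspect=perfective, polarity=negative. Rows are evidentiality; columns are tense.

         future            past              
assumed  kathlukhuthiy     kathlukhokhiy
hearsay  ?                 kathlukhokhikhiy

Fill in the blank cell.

kathlukhuthikhiy

Attach tense future -uth → kathlukhuth.
Attach evidentiality hearsay -kh → kathlukhuthkh.
aspect = perfective: zero marking, form stays kathlukhuthkh.
Attach polarity negative -y → kathlukhuthkhy.
Vowel harmony: no change.
Apply epenthesis: kathlukhuthkhy → kathlukhuthikhiy.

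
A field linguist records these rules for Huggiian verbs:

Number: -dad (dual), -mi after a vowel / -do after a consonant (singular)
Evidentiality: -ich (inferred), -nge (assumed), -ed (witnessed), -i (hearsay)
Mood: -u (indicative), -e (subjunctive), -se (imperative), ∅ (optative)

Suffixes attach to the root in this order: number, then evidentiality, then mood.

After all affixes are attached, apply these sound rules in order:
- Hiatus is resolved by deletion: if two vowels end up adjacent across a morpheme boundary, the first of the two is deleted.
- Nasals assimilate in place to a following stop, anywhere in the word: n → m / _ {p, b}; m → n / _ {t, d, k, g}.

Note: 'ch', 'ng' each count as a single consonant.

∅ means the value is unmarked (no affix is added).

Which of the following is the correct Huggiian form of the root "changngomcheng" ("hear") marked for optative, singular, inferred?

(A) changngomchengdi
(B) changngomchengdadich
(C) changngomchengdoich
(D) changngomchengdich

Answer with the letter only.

Attach number singular -do (after consonant 'ng') → changngomchengdo.
Attach evidentiality inferred -ich → changngomchengdoich.
mood = optative: zero marking, form stays changngomchengdoich.
Apply vowel deletion: changngomchengdoich → changngomchengdich.
Nasal assimilation: no change.
So the correct form is changngomchengdich, option (D).
(B) changngomchengdadich is wrong: it uses dual instead of singular for number.
(A) changngomchengdi is wrong: it uses hearsay instead of inferred for evidentiality.
(C) changngomchengdoich is wrong: it fails to apply the sound rule(s).

D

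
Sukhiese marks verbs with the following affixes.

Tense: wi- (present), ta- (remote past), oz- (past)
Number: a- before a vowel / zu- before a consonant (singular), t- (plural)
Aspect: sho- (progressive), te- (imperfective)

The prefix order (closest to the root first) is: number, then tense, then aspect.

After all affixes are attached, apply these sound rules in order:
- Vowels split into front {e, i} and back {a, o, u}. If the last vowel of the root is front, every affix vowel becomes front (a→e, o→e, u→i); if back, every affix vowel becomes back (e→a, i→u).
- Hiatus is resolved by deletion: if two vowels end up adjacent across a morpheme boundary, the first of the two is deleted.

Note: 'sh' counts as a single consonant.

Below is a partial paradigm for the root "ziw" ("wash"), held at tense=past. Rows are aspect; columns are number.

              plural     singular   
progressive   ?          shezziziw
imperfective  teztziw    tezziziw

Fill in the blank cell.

sheztziw

Attach number plural t- → tziw.
Attach tense past oz- → oztziw.
Attach aspect progressive sho- → shooztziw.
Apply vowel harmony: shooztziw → sheeztziw.
Apply vowel deletion: sheeztziw → sheztziw.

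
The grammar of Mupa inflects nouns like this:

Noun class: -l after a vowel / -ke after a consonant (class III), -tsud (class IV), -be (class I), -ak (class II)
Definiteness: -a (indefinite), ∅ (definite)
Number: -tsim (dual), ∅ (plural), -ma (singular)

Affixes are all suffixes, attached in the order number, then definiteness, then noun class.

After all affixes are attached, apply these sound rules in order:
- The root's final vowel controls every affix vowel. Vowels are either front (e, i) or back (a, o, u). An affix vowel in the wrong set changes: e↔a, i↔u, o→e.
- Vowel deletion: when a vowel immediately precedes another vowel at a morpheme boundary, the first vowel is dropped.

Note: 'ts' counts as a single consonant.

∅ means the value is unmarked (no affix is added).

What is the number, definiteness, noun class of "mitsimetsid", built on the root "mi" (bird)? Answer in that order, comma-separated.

dual, indefinite, class IV

Segment: mi-tsim-a-tsud.
number: -tsim → dual.
definiteness: -a → indefinite.
noun class: -tsud → class IV.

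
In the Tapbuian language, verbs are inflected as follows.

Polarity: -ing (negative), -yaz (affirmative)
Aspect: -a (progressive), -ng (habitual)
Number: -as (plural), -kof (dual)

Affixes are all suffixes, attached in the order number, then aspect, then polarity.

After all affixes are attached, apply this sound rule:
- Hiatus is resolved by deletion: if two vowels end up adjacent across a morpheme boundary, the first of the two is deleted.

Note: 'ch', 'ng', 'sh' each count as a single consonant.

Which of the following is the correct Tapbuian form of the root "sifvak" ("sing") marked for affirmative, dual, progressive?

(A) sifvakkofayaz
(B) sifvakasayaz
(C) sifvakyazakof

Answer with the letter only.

A

Attach number dual -kof → sifvakkof.
Attach aspect progressive -a → sifvakkofa.
Attach polarity affirmative -yaz → sifvakkofayaz.
Vowel deletion: no change.
So the correct form is sifvakkofayaz, option (A).
(C) sifvakyazakof is wrong: it has the affixes in the wrong order.
(B) sifvakasayaz is wrong: it uses plural instead of dual for number.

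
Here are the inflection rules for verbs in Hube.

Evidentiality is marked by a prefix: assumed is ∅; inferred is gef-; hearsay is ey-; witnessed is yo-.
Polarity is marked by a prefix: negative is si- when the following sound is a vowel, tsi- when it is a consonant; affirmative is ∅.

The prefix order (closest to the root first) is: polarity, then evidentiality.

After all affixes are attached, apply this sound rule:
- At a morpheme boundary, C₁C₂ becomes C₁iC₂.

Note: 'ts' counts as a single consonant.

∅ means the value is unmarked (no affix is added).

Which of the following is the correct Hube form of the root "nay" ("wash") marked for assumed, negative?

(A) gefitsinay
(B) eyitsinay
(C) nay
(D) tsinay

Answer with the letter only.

Attach polarity negative tsi- (before consonant 'n') → tsinay.
evidentiality = assumed: zero marking, form stays tsinay.
Epenthesis: no change.
So the correct form is tsinay, option (D).
(B) eyitsinay is wrong: it uses hearsay instead of assumed for evidentiality.
(A) gefitsinay is wrong: it uses inferred instead of assumed for evidentiality.
(C) nay is wrong: it uses affirmative instead of negative for polarity.

D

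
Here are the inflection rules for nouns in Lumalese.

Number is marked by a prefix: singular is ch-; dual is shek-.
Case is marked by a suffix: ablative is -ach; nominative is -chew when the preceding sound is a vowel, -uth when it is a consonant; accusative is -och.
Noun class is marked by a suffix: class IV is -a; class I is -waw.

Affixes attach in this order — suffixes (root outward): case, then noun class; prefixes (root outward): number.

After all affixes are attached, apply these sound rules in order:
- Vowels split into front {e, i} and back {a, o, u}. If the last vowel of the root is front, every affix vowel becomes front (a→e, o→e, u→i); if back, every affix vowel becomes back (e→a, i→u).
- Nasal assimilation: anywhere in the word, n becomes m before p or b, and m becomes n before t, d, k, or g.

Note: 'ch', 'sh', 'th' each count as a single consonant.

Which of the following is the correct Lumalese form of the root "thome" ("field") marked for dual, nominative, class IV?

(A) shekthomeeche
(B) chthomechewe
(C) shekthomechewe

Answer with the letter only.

C

Attach number dual shek- → shekthome.
Attach case nominative -chew (after vowel 'e') → shekthomechew.
Attach noun class class IV -a → shekthomechewa.
Apply vowel harmony: shekthomechewa → shekthomechewe.
Nasal assimilation: no change.
So the correct form is shekthomechewe, option (C).
(A) shekthomeeche is wrong: it uses ablative instead of nominative for case.
(B) chthomechewe is wrong: it uses singular instead of dual for number.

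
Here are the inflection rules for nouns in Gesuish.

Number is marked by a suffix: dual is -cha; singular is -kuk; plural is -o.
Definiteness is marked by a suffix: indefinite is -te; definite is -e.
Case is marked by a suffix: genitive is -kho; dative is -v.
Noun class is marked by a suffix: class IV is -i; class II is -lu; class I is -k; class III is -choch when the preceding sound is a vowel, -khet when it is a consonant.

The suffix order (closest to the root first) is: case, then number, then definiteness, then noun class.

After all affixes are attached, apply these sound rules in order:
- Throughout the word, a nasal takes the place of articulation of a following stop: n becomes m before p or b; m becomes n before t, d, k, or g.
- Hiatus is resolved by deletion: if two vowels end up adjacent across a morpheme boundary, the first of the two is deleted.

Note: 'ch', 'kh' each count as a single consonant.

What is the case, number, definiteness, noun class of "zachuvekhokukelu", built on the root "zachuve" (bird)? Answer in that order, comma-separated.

Segment: zachuve-kho-kuk-e-lu.
case: -kho → genitive.
number: -kuk → singular.
definiteness: -e → definite.
noun class: -lu → class II.

genitive, singular, definite, class II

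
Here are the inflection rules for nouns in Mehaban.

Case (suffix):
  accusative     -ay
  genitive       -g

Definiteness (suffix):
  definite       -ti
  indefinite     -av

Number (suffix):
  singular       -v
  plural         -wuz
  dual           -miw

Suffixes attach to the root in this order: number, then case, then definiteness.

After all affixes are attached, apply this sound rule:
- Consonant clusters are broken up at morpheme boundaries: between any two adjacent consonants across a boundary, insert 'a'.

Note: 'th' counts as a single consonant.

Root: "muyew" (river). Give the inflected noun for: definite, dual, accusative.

muyewamiwayati

Attach number dual -miw → muyewmiw.
Attach case accusative -ay → muyewmiway.
Attach definiteness definite -ti → muyewmiwayti.
Apply epenthesis: muyewmiwayti → muyewamiwayati.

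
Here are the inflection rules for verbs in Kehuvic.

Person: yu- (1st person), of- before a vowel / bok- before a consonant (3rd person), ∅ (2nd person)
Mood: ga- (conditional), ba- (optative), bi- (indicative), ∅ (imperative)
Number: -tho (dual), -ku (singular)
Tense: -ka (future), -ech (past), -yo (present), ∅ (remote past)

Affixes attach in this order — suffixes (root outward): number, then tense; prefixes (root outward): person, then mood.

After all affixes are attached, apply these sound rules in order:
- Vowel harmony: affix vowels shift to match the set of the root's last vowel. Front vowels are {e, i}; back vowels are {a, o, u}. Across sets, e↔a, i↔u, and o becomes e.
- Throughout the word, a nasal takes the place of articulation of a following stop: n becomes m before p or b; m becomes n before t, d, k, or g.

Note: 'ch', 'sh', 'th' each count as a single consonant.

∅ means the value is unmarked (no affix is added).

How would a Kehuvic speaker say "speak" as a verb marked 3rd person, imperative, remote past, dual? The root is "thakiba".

Attach person 3rd person bok- (before consonant 'th') → bokthakiba.
mood = imperative: zero marking, form stays bokthakiba.
Attach number dual -tho → bokthakibatho.
tense = remote past: zero marking, form stays bokthakibatho.
Vowel harmony: no change.
Nasal assimilation: no change.

bokthakibatho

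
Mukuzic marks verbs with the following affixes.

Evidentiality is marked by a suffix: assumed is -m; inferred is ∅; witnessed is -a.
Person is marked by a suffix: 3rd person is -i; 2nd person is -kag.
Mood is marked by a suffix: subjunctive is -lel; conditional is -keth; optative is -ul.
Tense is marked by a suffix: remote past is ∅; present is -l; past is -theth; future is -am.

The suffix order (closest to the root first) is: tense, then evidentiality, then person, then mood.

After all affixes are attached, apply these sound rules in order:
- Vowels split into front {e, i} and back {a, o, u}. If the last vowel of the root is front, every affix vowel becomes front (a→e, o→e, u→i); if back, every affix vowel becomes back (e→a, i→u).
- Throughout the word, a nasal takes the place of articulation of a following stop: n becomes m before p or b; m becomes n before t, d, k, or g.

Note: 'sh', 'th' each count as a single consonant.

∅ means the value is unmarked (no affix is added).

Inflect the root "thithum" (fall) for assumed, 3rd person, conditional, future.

thithumammukath

Attach tense future -am → thithumam.
Attach evidentiality assumed -m → thithumamm.
Attach person 3rd person -i → thithumammi.
Attach mood conditional -keth → thithumammiketh.
Apply vowel harmony: thithumammiketh → thithumammukath.
Nasal assimilation: no change.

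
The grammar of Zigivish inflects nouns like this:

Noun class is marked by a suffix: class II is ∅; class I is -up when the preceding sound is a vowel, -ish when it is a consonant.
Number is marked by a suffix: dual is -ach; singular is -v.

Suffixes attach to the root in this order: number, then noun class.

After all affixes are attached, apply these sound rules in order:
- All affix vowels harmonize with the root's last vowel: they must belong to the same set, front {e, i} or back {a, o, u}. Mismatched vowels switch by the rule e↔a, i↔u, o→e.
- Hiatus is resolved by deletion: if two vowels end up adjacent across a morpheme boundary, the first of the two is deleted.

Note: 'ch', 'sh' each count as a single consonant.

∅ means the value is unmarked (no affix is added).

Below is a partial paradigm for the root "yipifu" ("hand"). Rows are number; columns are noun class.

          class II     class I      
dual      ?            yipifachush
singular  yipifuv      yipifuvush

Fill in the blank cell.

yipifach

Attach number dual -ach → yipifuach.
noun class = class II: zero marking, form stays yipifuach.
Vowel harmony: no change.
Apply vowel deletion: yipifuach → yipifach.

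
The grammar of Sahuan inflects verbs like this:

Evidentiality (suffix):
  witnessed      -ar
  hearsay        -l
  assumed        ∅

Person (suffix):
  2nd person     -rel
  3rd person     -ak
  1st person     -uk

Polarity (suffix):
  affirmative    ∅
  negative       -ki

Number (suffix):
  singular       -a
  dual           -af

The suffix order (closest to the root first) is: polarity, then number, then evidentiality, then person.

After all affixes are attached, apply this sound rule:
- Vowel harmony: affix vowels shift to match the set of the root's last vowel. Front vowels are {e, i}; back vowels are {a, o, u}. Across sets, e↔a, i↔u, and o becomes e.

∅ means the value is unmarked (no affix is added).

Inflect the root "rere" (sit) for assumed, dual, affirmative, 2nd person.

rereefrel

polarity = affirmative: zero marking, form stays rere.
Attach number dual -af → rereaf.
evidentiality = assumed: zero marking, form stays rereaf.
Attach person 2nd person -rel → rereafrel.
Apply vowel harmony: rereafrel → rereefrel.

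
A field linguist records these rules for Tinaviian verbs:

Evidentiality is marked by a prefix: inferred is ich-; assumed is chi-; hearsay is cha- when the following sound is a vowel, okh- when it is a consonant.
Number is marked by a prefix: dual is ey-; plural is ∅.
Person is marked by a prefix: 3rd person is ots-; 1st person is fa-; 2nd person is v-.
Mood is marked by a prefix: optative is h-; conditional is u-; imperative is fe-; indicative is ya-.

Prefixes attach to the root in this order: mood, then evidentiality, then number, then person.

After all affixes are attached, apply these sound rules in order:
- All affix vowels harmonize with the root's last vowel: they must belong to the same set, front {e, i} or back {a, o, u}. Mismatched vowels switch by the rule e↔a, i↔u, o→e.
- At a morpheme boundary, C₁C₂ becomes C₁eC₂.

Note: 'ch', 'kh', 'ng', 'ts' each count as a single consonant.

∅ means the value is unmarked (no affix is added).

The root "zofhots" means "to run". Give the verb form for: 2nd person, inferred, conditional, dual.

Attach mood conditional u- → uzofhots.
Attach evidentiality inferred ich- → ichuzofhots.
Attach number dual ey- → eyichuzofhots.
Attach person 2nd person v- → veyichuzofhots.
Apply vowel harmony: veyichuzofhots → vayuchuzofhots.
Epenthesis: no change.

vayuchuzofhots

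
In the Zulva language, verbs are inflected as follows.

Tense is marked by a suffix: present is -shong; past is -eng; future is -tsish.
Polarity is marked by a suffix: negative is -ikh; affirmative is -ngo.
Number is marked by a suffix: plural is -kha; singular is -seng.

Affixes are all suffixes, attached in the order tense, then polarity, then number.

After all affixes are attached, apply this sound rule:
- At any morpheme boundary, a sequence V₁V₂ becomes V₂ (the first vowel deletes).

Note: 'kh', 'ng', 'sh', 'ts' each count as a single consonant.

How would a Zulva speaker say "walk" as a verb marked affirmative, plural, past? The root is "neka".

nekengngokha

Attach tense past -eng → nekaeng.
Attach polarity affirmative -ngo → nekaengngo.
Attach number plural -kha → nekaengngokha.
Apply vowel deletion: nekaengngokha → nekengngokha.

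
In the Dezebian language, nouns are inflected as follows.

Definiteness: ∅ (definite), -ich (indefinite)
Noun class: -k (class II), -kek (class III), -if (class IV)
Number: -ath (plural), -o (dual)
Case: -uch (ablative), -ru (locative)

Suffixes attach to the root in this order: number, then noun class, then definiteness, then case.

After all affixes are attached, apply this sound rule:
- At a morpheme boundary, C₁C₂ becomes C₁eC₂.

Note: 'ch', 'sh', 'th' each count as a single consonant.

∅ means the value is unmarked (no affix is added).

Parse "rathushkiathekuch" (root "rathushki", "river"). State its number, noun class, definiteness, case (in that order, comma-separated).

plural, class II, definite, ablative

Segment: rathushki-ath-k-uch.
number: -ath → plural.
noun class: -k → class II.
definiteness: ∅ → definite.
case: -uch → ablative.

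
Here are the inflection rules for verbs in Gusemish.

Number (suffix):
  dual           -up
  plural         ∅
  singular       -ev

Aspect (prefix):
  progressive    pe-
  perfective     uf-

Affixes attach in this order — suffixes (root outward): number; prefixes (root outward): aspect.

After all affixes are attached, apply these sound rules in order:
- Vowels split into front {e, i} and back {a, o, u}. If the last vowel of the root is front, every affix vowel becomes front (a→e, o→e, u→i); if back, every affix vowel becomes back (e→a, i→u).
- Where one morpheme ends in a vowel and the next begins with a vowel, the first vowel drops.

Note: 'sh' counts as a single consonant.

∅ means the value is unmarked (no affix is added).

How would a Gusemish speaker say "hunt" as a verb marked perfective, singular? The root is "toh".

Attach aspect perfective uf- → uftoh.
Attach number singular -ev → uftohev.
Apply vowel harmony: uftohev → uftohav.
Vowel deletion: no change.

uftohav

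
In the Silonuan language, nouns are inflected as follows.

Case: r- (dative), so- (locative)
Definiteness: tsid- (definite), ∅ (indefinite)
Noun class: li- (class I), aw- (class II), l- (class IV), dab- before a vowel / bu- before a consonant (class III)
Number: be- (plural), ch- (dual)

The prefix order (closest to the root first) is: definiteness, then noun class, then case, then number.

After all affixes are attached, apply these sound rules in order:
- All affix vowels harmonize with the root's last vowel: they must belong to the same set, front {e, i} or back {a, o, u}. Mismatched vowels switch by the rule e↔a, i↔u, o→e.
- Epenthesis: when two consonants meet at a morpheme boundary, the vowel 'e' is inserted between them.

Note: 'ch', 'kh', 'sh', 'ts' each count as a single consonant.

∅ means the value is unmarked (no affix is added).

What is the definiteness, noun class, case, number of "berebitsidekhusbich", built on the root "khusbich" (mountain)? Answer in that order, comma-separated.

definite, class III, dative, plural

Segment: be-r-bu-tsid-khusbich.
definiteness: tsid- → definite.
noun class: dab/bu- → class III.
case: r- → dative.
number: be- → plural.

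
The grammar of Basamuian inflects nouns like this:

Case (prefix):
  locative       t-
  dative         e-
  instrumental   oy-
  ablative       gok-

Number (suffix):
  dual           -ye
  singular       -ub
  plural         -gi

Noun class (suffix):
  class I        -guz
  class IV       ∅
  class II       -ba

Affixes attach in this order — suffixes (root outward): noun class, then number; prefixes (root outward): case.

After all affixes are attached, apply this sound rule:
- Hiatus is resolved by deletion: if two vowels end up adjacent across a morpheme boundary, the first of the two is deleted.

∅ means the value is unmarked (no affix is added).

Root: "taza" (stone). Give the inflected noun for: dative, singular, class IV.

Attach case dative e- → etaza.
noun class = class IV: zero marking, form stays etaza.
Attach number singular -ub → etazaub.
Apply vowel deletion: etazaub → etazub.

etazub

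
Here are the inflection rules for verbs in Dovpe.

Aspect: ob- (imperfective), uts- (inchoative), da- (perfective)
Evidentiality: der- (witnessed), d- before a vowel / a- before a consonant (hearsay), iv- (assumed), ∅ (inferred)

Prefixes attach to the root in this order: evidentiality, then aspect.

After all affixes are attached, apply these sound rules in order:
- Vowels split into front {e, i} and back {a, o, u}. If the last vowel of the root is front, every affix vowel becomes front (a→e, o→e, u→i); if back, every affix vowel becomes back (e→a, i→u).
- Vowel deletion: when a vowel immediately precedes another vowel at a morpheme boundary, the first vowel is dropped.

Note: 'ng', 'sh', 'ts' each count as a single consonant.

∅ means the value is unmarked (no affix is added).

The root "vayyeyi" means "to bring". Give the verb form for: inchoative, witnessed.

Attach evidentiality witnessed der- → dervayyeyi.
Attach aspect inchoative uts- → utsdervayyeyi.
Apply vowel harmony: utsdervayyeyi → itsdervayyeyi.
Vowel deletion: no change.

itsdervayyeyi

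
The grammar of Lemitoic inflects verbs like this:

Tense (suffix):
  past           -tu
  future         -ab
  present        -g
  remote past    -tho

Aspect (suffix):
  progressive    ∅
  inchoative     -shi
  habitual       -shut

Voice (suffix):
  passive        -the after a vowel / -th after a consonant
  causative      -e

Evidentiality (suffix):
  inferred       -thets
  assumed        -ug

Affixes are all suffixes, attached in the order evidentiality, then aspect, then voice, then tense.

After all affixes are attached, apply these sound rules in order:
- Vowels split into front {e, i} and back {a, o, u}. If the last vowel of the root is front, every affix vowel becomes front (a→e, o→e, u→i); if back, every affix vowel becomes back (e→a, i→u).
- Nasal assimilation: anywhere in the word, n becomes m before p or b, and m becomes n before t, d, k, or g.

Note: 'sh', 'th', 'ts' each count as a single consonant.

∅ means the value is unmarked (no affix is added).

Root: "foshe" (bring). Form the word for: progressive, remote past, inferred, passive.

Attach evidentiality inferred -thets → foshethets.
aspect = progressive: zero marking, form stays foshethets.
Attach voice passive -th (after consonant 'ts') → foshethetsth.
Attach tense remote past -tho → foshethetsththo.
Apply vowel harmony: foshethetsththo → foshethetsththe.
Nasal assimilation: no change.

foshethetsththe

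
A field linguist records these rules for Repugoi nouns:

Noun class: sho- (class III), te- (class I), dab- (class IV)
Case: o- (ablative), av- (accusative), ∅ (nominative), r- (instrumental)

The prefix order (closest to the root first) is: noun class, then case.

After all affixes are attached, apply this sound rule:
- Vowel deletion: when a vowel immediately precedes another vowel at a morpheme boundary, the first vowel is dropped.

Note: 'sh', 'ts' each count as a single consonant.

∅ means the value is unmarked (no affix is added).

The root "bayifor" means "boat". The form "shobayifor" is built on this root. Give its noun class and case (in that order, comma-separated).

class III, nominative

Segment: sho-bayifor.
noun class: sho- → class III.
case: ∅ → nominative.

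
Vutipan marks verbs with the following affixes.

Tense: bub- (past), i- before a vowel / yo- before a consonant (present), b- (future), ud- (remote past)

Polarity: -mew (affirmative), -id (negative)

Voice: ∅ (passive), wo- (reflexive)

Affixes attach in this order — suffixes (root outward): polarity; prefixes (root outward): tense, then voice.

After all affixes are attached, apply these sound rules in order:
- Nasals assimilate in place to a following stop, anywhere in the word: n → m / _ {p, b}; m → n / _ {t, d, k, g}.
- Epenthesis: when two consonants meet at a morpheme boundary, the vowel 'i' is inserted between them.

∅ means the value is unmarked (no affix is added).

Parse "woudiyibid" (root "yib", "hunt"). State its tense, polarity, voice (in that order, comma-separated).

Segment: wo-ud-yib-id.
tense: ud- → remote past.
polarity: -id → negative.
voice: wo- → reflexive.

remote past, negative, reflexive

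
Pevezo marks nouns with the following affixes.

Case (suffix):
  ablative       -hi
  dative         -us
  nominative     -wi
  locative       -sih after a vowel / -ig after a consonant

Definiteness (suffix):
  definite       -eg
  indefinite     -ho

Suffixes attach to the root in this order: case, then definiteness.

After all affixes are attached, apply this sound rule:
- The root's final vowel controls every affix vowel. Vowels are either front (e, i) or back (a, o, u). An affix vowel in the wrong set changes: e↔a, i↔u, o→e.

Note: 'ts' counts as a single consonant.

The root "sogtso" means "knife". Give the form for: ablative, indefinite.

Attach case ablative -hi → sogtsohi.
Attach definiteness indefinite -ho → sogtsohiho.
Apply vowel harmony: sogtsohiho → sogtsohuho.

sogtsohuho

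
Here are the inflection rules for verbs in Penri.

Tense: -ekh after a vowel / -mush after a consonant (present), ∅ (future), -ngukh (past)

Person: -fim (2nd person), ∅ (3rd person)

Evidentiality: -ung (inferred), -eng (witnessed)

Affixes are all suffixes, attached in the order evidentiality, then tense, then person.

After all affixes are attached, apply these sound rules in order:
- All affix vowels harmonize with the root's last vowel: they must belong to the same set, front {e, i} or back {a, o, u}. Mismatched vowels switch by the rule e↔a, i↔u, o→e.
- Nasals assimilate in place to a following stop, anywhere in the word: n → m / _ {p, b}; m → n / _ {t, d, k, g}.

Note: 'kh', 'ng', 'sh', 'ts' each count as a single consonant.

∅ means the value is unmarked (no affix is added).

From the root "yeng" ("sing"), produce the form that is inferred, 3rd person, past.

yengingngikh

Attach evidentiality inferred -ung → yengung.
Attach tense past -ngukh → yengungngukh.
person = 3rd person: zero marking, form stays yengungngukh.
Apply vowel harmony: yengungngukh → yengingngikh.
Nasal assimilation: no change.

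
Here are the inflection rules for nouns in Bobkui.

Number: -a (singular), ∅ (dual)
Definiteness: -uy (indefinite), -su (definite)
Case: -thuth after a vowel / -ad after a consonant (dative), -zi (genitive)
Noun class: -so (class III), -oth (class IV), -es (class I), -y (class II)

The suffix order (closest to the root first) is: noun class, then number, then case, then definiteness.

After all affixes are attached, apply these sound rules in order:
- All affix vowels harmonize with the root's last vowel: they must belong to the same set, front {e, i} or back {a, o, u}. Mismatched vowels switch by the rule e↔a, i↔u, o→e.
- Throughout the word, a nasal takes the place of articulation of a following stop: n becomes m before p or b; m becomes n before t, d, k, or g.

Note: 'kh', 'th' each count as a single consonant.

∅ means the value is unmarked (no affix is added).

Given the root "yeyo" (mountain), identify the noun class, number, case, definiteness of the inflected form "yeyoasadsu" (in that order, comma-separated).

class I, dual, dative, definite

Segment: yeyo-es-ad-su.
noun class: -es → class I.
number: ∅ → dual.
case: -thuth/ad → dative.
definiteness: -su → definite.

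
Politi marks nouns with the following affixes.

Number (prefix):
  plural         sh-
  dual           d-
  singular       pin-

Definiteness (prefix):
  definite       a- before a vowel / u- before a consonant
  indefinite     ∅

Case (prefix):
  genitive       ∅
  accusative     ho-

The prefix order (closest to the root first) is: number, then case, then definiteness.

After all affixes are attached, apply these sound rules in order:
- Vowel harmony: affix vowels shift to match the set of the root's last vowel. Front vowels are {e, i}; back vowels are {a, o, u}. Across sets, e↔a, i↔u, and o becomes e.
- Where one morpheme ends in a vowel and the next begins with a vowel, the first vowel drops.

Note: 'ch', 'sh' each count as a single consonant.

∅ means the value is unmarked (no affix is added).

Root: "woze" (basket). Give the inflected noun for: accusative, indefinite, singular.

Attach number singular pin- → pinwoze.
Attach case accusative ho- → hopinwoze.
definiteness = indefinite: zero marking, form stays hopinwoze.
Apply vowel harmony: hopinwoze → hepinwoze.
Vowel deletion: no change.

hepinwoze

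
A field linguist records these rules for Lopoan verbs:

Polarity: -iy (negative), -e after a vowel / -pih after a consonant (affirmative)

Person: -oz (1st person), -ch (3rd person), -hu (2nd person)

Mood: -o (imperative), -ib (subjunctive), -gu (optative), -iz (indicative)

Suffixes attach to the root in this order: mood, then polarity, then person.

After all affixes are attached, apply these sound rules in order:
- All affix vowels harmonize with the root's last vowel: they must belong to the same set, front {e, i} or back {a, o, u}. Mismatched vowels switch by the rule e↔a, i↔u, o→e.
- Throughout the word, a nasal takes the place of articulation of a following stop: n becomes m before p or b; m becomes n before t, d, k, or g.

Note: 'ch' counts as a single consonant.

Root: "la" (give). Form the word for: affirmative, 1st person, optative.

Attach mood optative -gu → lagu.
Attach polarity affirmative -e (after vowel 'u') → lague.
Attach person 1st person -oz → lagueoz.
Apply vowel harmony: lagueoz → laguaoz.
Nasal assimilation: no change.

laguaoz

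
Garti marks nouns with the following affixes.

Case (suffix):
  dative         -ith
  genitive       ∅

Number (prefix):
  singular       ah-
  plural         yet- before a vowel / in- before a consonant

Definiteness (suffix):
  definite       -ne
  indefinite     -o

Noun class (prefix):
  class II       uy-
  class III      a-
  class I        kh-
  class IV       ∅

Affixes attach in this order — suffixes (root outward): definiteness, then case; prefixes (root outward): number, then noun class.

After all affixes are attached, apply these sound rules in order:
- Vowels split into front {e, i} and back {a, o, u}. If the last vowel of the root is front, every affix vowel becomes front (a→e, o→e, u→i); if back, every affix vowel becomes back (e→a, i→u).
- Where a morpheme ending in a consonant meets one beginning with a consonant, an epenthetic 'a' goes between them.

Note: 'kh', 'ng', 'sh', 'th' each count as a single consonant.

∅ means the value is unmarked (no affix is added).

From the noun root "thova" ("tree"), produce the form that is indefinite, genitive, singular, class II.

Attach number singular ah- → ahthova.
Attach definiteness indefinite -o → ahthovao.
Attach noun class class II uy- → uyahthovao.
case = genitive: zero marking, form stays uyahthovao.
Vowel harmony: no change.
Apply epenthesis: uyahthovao → uyahathovao.

uyahathovao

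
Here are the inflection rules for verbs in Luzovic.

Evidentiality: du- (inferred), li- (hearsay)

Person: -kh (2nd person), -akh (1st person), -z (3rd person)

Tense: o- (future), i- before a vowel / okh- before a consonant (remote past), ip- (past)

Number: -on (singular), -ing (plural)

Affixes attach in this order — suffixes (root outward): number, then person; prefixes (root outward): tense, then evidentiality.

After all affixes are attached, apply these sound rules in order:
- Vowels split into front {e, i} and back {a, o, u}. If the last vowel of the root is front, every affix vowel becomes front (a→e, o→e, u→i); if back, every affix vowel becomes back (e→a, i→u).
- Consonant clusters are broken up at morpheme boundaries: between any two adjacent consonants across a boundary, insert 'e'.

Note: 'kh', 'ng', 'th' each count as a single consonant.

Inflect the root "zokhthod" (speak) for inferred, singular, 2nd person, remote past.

Attach number singular -on → zokhthodon.
Attach tense remote past okh- (before consonant 'z') → okhzokhthodon.
Attach evidentiality inferred du- → duokhzokhthodon.
Attach person 2nd person -kh → duokhzokhthodonkh.
Vowel harmony: no change.
Apply epenthesis: duokhzokhthodonkh → duokhezokhthodonekh.

duokhezokhthodonekh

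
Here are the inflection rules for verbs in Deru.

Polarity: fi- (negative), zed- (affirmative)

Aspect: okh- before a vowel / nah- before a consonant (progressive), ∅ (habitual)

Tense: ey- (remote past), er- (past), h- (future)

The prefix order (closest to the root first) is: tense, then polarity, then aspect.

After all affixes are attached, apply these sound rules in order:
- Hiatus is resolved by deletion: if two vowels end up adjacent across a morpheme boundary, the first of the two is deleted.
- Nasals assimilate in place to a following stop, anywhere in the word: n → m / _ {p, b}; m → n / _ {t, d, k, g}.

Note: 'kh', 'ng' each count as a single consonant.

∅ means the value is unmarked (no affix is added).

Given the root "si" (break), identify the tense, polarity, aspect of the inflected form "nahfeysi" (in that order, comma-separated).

remote past, negative, progressive

Segment: nah-fi-ey-si.
tense: ey- → remote past.
polarity: fi- → negative.
aspect: okh/nah- → progressive.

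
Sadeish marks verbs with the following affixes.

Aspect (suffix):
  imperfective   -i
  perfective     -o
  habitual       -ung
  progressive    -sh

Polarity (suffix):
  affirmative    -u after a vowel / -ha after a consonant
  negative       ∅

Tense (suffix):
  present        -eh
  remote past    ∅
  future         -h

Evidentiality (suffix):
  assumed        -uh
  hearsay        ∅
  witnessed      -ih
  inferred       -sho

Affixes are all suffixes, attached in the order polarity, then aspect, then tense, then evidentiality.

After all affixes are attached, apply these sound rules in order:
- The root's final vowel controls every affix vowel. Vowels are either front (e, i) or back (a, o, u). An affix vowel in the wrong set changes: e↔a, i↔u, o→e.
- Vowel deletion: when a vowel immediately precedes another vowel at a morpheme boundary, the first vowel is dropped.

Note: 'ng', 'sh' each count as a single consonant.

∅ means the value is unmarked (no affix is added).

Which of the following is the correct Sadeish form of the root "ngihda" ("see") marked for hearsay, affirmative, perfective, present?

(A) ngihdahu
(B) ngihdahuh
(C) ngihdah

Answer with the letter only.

C

Attach polarity affirmative -u (after vowel 'a') → ngihdau.
Attach aspect perfective -o → ngihdauo.
Attach tense present -eh → ngihdauoeh.
evidentiality = hearsay: zero marking, form stays ngihdauoeh.
Apply vowel harmony: ngihdauoeh → ngihdauoah.
Apply vowel deletion: ngihdauoah → ngihdah.
So the correct form is ngihdah, option (C).
(B) ngihdahuh is wrong: it uses witnessed instead of hearsay for evidentiality.
(A) ngihdahu is wrong: it has the affixes in the wrong order.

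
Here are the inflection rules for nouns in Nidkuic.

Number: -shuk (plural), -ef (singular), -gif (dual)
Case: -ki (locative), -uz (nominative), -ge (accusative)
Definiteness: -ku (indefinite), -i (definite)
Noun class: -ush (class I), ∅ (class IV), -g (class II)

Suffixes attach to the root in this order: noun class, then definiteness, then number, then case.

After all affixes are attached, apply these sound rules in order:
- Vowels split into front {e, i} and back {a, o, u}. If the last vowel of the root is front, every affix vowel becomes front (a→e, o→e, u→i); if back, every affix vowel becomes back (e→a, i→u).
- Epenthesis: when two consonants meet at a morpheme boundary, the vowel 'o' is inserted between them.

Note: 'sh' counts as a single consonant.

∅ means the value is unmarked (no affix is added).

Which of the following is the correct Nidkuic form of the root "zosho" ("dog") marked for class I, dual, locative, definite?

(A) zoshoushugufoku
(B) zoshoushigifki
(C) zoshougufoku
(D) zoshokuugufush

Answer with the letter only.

Attach noun class class I -ush → zoshoush.
Attach definiteness definite -i → zoshoushi.
Attach number dual -gif → zoshoushigif.
Attach case locative -ki → zoshoushigifki.
Apply vowel harmony: zoshoushigifki → zoshoushugufku.
Apply epenthesis: zoshoushugufku → zoshoushugufoku.
So the correct form is zoshoushugufoku, option (A).
(C) zoshougufoku is wrong: it uses class IV instead of class I for noun class.
(D) zoshokuugufush is wrong: it has the affixes in the wrong order.
(B) zoshoushigifki is wrong: it fails to apply the sound rule(s).

A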